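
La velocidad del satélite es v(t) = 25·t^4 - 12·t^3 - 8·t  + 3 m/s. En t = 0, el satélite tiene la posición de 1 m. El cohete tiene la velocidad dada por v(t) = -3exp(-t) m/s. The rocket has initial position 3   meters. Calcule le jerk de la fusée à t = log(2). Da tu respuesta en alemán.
Um dies zu lösen, müssen wir 2 Ableitungen unserer Gleichung für die Geschwindigkeit v(t) = -3·exp(-t) nehmen. Mit d/dt von v(t) finden wir a(t) = 3·exp(-t). Mit d/dt von a(t) finden wir j(t) = -3·exp(-t). Aus der Gleichung für den Ruck j(t) = -3·exp(-t), setzen wir t = log(2) ein und erhalten j = -3/2.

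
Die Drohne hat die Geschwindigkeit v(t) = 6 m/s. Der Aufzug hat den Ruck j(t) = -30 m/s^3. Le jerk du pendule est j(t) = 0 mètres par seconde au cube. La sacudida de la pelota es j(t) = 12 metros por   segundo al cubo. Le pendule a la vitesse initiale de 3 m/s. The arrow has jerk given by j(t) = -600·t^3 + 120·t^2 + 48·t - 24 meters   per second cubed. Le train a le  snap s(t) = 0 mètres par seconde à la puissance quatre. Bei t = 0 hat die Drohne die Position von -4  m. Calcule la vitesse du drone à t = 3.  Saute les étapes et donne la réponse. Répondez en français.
À t = 3, v = 6.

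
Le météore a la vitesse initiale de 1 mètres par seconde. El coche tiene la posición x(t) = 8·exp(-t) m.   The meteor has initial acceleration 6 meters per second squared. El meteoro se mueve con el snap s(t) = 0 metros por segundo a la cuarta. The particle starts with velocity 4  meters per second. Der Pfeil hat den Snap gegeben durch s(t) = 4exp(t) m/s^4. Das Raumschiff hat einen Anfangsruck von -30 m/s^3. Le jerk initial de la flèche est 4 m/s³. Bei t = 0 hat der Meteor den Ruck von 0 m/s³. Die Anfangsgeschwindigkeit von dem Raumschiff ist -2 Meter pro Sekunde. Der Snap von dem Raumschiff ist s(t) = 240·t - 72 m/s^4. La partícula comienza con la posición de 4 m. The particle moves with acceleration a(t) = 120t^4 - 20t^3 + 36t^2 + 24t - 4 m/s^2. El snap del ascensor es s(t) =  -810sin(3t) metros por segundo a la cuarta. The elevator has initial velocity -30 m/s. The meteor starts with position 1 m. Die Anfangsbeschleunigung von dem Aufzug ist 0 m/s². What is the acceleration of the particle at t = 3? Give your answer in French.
De l'équation de l'accélération a(t) = 120·t^4 - 20·t^3 + 36·t^2 + 24·t - 4, nous substituons t = 3 pour obtenir a = 9572.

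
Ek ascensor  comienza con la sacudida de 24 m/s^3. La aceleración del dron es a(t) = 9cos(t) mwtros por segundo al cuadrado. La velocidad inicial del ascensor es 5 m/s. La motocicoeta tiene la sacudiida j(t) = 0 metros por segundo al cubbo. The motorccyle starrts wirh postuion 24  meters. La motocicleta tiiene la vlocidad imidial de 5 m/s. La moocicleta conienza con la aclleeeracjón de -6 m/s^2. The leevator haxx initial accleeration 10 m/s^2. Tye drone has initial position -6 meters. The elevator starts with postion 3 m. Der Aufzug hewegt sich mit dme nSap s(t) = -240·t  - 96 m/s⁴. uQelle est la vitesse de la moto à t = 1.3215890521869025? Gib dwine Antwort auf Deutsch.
Wir müssen unsere Gleichung für den Ruck j(t) = 0 2-mal integrieren. Durch Integration von dem Ruck und Verwendung der Anfangsbedingung a(0) = -6, erhalten wir a(t) = -6. Mit ∫a(t)dt und Anwendung von v(0) = 5, finden wir v(t) = 5 - 6·t. Mit v(t) = 5 - 6·t und Einsetzen von t = 1.3215890521869025, finden wir v = -2.92953431312142.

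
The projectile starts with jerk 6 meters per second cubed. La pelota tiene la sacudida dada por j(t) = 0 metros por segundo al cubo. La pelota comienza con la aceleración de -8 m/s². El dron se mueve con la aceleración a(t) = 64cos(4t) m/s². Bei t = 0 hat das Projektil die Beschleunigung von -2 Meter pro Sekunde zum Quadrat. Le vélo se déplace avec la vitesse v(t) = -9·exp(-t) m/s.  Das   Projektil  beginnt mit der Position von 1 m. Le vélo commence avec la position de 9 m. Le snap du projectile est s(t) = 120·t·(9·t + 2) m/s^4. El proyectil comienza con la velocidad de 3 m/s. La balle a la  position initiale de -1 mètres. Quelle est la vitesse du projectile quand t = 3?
Nous devons intégrer notre équation du snap s(t) = 120·t·(9·t + 2) 3 fois. La primitive du snap est le jerk. En utilisant j(0) = 6, nous obtenons j(t) = 360·t^3 + 120·t^2 + 6. La primitive du jerk est l'accélération. En utilisant a(0) = -2, nous obtenons a(t) = 90·t^4 + 40·t^3 + 6·t - 2. L'intégrale de l'accélération, avec v(0) = 3, donne la vitesse: v(t) = 18·t^5 + 10·t^4 + 3·t^2 - 2·t + 3. En utilisant v(t) = 18·t^5 + 10·t^4 + 3·t^2 - 2·t + 3 et en substituant t = 3, nous trouvons v = 5208.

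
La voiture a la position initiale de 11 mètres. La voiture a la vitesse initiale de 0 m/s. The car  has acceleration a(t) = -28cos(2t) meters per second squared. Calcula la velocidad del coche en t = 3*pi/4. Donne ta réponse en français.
En partant de l'accélération a(t) = -28·cos(2·t), nous prenons 1 intégrale. L'intégrale de l'accélération, avec v(0) = 0, donne la vitesse: v(t) = -14·sin(2·t). De l'équation de la vitesse v(t) = -14·sin(2·t), nous substituons t = 3*pi/4 pour obtenir v = 14.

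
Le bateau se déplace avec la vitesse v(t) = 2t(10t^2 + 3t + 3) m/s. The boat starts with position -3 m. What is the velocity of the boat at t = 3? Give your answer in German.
Mit v(t) = 2·t·(10·t^2 + 3·t + 3) und Einsetzen von t = 3, finden wir v = 612.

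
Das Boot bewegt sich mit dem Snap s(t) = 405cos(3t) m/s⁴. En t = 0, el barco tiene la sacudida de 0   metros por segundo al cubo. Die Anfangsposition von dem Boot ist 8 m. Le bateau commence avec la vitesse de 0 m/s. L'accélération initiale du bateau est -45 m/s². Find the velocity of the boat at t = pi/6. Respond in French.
Nous devons trouver la primitive de notre équation du snap s(t) = 405·cos(3·t) 3 fois. En intégrant le snap et en utilisant la condition initiale j(0) = 0, nous obtenons j(t) = 135·sin(3·t). La primitive du jerk est l'accélération. En utilisant a(0) = -45, nous obtenons a(t) = -45·cos(3·t). L'intégrale de l'accélération est la vitesse. En utilisant v(0) = 0, nous obtenons v(t) = -15·sin(3·t). Nous avons la vitesse v(t) = -15·sin(3·t). En substituant t = pi/6: v(pi/6) = -15.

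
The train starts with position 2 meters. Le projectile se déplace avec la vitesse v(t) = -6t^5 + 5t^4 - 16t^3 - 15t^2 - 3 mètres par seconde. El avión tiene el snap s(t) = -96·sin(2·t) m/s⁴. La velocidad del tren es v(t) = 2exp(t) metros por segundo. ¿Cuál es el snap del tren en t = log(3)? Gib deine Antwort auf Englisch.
We must differentiate our velocity equation v(t) = 2·exp(t) 3 times. The derivative of velocity gives acceleration: a(t) = 2·exp(t). Differentiating acceleration, we get jerk: j(t) = 2·exp(t). Taking d/dt of j(t), we find s(t) = 2·exp(t). From the given snap equation s(t) = 2·exp(t), we substitute t = log(3) to get s = 6.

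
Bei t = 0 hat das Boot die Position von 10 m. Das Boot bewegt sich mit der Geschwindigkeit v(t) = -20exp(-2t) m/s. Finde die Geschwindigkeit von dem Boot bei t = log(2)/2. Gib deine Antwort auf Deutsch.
Mit v(t) = -20·exp(-2·t) und Einsetzen von t = log(2)/2, finden wir v = -10.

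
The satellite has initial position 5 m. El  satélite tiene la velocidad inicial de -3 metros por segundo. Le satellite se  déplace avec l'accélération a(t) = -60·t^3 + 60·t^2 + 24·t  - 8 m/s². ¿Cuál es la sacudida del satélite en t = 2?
Debemos derivar nuestra ecuación de la aceleración a(t) = -60·t^3 + 60·t^2 + 24·t - 8 1 vez. Derivando la aceleración, obtenemos la sacudida: j(t) = -180·t^2 + 120·t + 24. De la ecuación de la sacudida j(t) = -180·t^2 + 120·t + 24, sustituimos t = 2 para obtener j = -456.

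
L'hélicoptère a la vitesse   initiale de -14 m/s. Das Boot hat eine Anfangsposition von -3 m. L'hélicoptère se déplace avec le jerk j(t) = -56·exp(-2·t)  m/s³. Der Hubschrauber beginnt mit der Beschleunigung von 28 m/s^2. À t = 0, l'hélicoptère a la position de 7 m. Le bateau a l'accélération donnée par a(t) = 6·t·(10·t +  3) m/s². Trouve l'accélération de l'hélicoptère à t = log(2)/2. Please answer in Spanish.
Debemos encontrar la antiderivada de nuestra ecuación de la sacudida j(t) = -56·exp(-2·t) 1 vez. La integral de la sacudida, con a(0) = 28, da la aceleración: a(t) = 28·exp(-2·t). Usando a(t) = 28·exp(-2·t) y sustituyendo t = log(2)/2, encontramos a = 14.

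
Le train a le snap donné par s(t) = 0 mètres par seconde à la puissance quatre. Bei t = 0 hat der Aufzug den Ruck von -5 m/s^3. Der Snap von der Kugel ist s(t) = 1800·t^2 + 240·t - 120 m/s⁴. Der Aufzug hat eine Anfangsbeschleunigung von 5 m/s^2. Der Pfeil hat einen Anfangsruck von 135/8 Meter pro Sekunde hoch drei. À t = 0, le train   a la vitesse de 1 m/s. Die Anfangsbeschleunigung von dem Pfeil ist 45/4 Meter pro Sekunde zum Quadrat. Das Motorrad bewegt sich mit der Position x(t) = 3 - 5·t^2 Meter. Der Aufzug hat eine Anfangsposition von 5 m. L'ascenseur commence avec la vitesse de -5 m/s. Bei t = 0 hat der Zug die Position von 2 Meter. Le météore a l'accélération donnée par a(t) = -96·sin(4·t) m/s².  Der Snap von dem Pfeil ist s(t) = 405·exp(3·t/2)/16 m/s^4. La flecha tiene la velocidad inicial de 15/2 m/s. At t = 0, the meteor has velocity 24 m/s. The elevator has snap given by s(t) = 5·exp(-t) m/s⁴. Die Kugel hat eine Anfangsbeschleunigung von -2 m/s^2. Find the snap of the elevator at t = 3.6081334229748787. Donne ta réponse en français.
Nous avons le snap s(t) = 5·exp(-t). En substituant t = 3.6081334229748787: s(3.6081334229748787) = 0.135511941886678.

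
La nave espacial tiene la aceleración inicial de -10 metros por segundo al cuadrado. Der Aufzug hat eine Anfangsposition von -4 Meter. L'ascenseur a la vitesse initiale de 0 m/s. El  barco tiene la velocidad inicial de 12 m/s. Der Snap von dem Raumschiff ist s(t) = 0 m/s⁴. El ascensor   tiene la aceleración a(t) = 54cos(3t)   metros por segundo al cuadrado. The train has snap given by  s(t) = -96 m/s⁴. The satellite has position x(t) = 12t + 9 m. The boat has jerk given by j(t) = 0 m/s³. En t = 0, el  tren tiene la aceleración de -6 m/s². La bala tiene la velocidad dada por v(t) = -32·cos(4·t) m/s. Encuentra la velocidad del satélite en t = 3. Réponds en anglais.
To solve this, we need to take 1 derivative of our position equation x(t) = 12·t + 9. Taking d/dt of x(t), we find v(t) = 12. From the given velocity equation v(t) = 12, we substitute t = 3 to get v = 12.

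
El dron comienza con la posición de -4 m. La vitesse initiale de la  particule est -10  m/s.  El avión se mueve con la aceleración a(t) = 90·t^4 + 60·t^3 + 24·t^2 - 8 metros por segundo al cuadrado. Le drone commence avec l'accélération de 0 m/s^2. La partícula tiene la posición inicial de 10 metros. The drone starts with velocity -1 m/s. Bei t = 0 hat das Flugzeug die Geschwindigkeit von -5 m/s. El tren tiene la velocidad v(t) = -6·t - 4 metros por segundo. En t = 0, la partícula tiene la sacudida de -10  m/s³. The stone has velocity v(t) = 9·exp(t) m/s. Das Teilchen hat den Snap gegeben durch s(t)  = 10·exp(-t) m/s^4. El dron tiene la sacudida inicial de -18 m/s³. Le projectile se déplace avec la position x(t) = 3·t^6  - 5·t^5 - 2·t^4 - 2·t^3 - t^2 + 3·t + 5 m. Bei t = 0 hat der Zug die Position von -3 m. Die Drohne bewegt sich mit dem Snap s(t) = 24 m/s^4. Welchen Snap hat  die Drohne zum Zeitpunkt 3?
Aus der Gleichung für den Snap s(t) = 24, setzen wir t = 3 ein und erhalten s = 24.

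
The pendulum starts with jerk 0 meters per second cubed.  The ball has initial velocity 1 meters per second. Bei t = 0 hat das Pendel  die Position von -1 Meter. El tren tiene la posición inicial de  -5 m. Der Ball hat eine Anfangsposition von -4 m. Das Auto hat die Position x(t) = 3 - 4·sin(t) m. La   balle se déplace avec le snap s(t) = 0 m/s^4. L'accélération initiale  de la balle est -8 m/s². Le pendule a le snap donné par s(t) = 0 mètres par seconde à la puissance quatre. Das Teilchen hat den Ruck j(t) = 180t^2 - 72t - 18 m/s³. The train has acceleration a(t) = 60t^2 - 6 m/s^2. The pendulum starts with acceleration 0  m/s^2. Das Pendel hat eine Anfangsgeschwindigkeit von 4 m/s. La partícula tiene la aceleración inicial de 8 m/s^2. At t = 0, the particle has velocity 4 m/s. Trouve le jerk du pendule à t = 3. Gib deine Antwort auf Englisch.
To find the answer, we compute 1 antiderivative of s(t) = 0. Integrating snap and using the initial condition j(0) = 0, we get j(t) = 0. We have jerk j(t) = 0. Substituting t = 3: j(3) = 0.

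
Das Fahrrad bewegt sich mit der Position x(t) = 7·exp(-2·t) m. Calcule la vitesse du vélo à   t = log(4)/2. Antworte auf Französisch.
Pour résoudre ceci, nous devons prendre 1 dérivée de notre équation de la position x(t) = 7·exp(-2·t). En prenant d/dt de x(t), nous trouvons v(t) = -14·exp(-2·t). En utilisant v(t) = -14·exp(-2·t) et en substituant t = log(4)/2, nous trouvons v = -7/2.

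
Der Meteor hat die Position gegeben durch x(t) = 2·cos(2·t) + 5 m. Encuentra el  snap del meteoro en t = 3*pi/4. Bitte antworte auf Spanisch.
Debemos derivar nuestra ecuación de la posición x(t) = 2·cos(2·t) + 5 4 veces. La derivada de la posición da la velocidad: v(t) = -4·sin(2·t). Tomando d/dt de v(t), encontramos a(t) = -8·cos(2·t). Derivando la aceleración, obtenemos la sacudida: j(t) = 16·sin(2·t). Tomando d/dt de j(t), encontramos s(t) = 32·cos(2·t). Tenemos el snap s(t) = 32·cos(2·t). Sustituyendo t = 3*pi/4: s(3*pi/4) = 0.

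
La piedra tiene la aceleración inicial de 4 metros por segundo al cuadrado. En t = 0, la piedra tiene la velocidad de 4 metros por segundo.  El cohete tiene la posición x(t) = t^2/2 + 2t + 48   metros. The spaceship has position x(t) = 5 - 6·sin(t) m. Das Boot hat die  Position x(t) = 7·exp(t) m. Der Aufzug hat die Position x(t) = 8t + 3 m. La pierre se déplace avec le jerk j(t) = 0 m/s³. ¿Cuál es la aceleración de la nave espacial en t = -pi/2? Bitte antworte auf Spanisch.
Para resolver esto, necesitamos tomar 2 derivadas de nuestra ecuación de la posición x(t) = 5 - 6·sin(t). Tomando d/dt de x(t), encontramos v(t) = -6·cos(t). Tomando d/dt de v(t), encontramos a(t) = 6·sin(t). Tenemos la aceleración a(t) = 6·sin(t). Sustituyendo t = -pi/2: a(-pi/2) = -6.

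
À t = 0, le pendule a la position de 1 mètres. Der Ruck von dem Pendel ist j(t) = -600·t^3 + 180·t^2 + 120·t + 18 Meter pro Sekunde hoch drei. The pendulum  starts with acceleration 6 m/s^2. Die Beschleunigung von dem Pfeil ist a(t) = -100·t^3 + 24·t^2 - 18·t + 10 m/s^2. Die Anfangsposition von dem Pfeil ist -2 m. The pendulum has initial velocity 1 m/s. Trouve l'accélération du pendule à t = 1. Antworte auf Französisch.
Pour résoudre ceci, nous devons prendre 1 intégrale de notre équation du jerk j(t) = -600·t^3 + 180·t^2 + 120·t + 18. En prenant ∫j(t)dt et en appliquant a(0) = 6, nous trouvons a(t) = -150·t^4 + 60·t^3 + 60·t^2 + 18·t + 6. En utilisant a(t) = -150·t^4 + 60·t^3 + 60·t^2 + 18·t + 6 et en substituant t = 1, nous trouvons a = -6.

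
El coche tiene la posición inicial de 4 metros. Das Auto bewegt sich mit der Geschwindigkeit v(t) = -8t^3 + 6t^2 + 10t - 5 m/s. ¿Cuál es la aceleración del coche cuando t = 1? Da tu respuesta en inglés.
We must differentiate our velocity equation v(t) = -8·t^3 + 6·t^2 + 10·t - 5 1 time. Differentiating velocity, we get acceleration: a(t) = -24·t^2 + 12·t + 10. From the given acceleration equation a(t) = -24·t^2 + 12·t + 10, we substitute t = 1 to get a = -2.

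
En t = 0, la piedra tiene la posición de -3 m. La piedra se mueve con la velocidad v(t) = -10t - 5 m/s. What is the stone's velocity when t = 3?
We have velocity v(t) = -10·t - 5. Substituting t = 3: v(3) = -35.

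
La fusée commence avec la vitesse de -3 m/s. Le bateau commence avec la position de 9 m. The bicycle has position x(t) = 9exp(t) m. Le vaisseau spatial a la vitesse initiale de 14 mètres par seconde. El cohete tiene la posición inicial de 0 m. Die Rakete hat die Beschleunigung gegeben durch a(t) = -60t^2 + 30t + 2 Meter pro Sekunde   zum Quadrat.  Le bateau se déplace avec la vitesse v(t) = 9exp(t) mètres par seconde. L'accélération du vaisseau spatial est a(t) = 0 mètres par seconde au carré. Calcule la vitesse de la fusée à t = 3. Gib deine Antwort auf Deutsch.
Wir müssen unsere Gleichung für die Beschleunigung a(t) = -60·t^2 + 30·t + 2 1-mal integrieren. Durch Integration von der Beschleunigung und Verwendung der Anfangsbedingung v(0) = -3, erhalten wir v(t) = -20·t^3 + 15·t^2 + 2·t - 3. Aus der Gleichung für die Geschwindigkeit v(t) = -20·t^3 + 15·t^2 + 2·t - 3, setzen wir t = 3 ein und erhalten v = -402.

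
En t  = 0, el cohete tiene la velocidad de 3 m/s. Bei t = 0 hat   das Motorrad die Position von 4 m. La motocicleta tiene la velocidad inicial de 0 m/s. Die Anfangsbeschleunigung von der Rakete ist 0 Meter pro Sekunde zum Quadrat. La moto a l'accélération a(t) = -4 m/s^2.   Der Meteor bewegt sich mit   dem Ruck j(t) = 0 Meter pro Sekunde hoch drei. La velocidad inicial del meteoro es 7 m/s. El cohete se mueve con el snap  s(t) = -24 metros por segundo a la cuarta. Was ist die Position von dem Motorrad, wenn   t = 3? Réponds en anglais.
We need to integrate our acceleration equation a(t) = -4 2 times. Integrating acceleration and using the initial condition v(0) = 0, we get v(t) = -4·t. Finding the integral of v(t) and using x(0) = 4: x(t) = 4 - 2·t^2. We have position x(t) = 4 - 2·t^2. Substituting t = 3: x(3) = -14.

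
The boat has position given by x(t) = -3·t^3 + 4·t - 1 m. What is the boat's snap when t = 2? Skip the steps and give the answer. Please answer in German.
s(2) = 0.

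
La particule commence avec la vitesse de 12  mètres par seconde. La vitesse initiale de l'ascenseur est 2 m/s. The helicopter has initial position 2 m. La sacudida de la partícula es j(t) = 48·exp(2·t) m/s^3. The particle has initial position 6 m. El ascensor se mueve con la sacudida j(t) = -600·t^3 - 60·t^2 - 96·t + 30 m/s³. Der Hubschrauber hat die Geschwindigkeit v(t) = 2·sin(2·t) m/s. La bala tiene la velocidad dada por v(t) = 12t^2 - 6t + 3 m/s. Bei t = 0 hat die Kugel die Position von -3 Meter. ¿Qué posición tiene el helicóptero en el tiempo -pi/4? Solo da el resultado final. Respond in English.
The position at t = -pi/4 is x = 3.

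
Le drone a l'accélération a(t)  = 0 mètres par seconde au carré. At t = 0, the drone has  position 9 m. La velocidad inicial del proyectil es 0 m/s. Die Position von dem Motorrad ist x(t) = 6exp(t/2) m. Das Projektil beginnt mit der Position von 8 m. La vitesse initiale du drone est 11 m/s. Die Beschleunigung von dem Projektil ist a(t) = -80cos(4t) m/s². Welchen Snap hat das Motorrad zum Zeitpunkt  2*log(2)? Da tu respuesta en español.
Para resolver esto, necesitamos tomar 4 derivadas de nuestra ecuación de la posición x(t) = 6·exp(t/2). La derivada de la posición da la velocidad: v(t) = 3·exp(t/2). La derivada de la velocidad da la aceleración: a(t) = 3·exp(t/2)/2. Derivando la aceleración, obtenemos la sacudida: j(t) = 3·exp(t/2)/4. La derivada de la sacudida da el snap: s(t) = 3·exp(t/2)/8. Tenemos el snap s(t) = 3·exp(t/2)/8. Sustituyendo t = 2*log(2): s(2*log(2)) = 3/4.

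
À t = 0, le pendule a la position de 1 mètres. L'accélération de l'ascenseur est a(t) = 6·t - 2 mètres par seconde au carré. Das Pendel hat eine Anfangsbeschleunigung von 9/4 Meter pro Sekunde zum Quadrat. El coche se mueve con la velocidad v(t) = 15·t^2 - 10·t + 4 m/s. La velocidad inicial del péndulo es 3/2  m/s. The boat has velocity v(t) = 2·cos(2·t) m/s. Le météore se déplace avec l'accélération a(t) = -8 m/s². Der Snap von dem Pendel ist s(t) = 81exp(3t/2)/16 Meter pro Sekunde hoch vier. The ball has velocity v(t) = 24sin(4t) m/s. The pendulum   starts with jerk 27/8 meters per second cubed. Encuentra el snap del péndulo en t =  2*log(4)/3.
De la ecuación del snap s(t) = 81·exp(3·t/2)/16, sustituimos t = 2*log(4)/3 para obtener s = 81/4.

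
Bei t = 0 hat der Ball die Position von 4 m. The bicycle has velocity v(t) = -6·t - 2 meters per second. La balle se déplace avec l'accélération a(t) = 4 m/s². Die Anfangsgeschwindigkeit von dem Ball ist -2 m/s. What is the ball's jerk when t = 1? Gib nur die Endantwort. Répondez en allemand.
j(1) = 0.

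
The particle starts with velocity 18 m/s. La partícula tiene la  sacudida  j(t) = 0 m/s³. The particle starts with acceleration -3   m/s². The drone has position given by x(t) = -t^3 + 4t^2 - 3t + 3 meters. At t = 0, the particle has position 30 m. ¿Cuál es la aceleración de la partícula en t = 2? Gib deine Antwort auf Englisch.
Starting from jerk j(t) = 0, we take 1 integral. The integral of jerk, with a(0) = -3, gives acceleration: a(t) = -3. From the given acceleration equation a(t) = -3, we substitute t = 2 to get a = -3.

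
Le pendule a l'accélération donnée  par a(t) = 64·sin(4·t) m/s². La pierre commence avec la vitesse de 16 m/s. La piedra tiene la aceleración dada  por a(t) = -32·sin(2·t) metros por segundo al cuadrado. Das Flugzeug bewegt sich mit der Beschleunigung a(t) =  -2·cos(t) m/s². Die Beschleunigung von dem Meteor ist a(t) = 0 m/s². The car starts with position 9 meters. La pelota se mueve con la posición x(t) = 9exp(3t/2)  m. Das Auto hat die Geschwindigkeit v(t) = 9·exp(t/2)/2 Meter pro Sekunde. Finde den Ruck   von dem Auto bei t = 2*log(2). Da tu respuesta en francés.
Pour résoudre ceci, nous devons prendre 2 dérivées de notre équation de la vitesse v(t) = 9·exp(t/2)/2. En dérivant la vitesse, nous obtenons l'accélération: a(t) = 9·exp(t/2)/4. En dérivant l'accélération, nous obtenons le jerk: j(t) = 9·exp(t/2)/8. De l'équation du jerk j(t) = 9·exp(t/2)/8, nous substituons t = 2*log(2) pour obtenir j = 9/4.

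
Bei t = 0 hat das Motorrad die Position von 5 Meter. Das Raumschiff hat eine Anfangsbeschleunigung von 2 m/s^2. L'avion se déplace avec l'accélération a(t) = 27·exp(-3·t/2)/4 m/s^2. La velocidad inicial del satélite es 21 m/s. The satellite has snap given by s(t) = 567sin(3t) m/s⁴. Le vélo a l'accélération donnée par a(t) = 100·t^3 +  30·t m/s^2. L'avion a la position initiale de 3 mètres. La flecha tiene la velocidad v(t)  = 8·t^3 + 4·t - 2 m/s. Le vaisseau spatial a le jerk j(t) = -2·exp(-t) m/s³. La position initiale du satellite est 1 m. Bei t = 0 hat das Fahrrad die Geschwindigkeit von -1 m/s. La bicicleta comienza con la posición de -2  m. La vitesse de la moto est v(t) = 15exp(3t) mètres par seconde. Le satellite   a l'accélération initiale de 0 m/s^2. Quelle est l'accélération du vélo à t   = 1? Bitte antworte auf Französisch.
En utilisant a(t) = 100·t^3 + 30·t et en substituant t = 1, nous trouvons a = 130.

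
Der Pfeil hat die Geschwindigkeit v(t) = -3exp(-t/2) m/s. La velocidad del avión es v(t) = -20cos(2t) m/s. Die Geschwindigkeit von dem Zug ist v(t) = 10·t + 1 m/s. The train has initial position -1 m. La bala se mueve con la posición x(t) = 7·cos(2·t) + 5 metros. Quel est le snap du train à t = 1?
Pour résoudre ceci, nous devons prendre 3 dérivées de notre équation de la vitesse v(t) = 10·t + 1. En prenant d/dt de v(t), nous trouvons a(t) = 10. En dérivant l'accélération, nous obtenons le jerk: j(t) = 0. La dérivée du jerk donne le snap: s(t) = 0. En utilisant s(t) = 0 et en substituant t = 1, nous trouvons s = 0.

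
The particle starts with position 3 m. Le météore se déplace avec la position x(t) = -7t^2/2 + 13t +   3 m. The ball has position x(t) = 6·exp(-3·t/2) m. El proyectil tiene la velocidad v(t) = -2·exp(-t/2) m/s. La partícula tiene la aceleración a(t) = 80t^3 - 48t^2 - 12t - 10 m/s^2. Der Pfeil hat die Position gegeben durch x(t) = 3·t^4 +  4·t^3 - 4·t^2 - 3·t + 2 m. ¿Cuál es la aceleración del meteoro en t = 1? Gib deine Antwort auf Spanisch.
Debemos derivar nuestra ecuación de la posición x(t) = -7·t^2/2 + 13·t + 3 2 veces. Derivando la posición, obtenemos la velocidad: v(t) = 13 - 7·t. La derivada de la velocidad da la aceleración: a(t) = -7. Tenemos la aceleración a(t) = -7. Sustituyendo t = 1: a(1) = -7.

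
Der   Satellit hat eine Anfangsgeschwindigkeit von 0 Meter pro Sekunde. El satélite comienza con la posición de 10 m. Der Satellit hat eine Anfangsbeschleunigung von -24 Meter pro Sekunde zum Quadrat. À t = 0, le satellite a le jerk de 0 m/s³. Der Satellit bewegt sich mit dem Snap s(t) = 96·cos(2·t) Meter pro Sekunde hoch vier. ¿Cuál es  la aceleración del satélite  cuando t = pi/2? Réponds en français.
Pour résoudre ceci, nous devons prendre 2 primitives de notre équation du snap s(t) = 96·cos(2·t). En intégrant le snap et en utilisant la condition initiale j(0) = 0, nous obtenons j(t) = 48·sin(2·t). En intégrant le jerk et en utilisant la condition initiale a(0) = -24, nous obtenons a(t) = -24·cos(2·t). Nous avons l'accélération a(t) = -24·cos(2·t). En substituant t = pi/2: a(pi/2) = 24.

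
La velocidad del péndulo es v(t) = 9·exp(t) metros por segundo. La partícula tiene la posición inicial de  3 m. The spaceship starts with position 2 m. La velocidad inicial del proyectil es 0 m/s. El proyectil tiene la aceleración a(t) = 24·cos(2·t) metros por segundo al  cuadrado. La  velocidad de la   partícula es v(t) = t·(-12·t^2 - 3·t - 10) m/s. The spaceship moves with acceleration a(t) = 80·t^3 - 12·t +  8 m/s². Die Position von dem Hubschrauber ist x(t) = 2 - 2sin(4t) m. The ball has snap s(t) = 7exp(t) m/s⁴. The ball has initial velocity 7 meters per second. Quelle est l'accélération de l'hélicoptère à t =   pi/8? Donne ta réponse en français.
Nous devons dériver notre équation de la position x(t) = 2 - 2·sin(4·t) 2 fois. En dérivant la position, nous obtenons la vitesse: v(t) = -8·cos(4·t). La dérivée de la vitesse donne l'accélération: a(t) = 32·sin(4·t). En utilisant a(t) = 32·sin(4·t) et en substituant t = pi/8, nous trouvons a = 32.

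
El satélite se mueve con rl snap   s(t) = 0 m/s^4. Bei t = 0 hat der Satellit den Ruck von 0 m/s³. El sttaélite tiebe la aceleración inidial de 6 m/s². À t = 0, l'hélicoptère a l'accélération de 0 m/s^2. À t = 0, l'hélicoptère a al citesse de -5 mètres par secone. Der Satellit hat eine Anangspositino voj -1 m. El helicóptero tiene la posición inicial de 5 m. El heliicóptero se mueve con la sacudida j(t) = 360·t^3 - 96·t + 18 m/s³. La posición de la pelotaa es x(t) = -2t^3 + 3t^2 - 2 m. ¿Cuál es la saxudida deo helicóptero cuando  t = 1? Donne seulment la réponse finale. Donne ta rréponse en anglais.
j(1) = 282.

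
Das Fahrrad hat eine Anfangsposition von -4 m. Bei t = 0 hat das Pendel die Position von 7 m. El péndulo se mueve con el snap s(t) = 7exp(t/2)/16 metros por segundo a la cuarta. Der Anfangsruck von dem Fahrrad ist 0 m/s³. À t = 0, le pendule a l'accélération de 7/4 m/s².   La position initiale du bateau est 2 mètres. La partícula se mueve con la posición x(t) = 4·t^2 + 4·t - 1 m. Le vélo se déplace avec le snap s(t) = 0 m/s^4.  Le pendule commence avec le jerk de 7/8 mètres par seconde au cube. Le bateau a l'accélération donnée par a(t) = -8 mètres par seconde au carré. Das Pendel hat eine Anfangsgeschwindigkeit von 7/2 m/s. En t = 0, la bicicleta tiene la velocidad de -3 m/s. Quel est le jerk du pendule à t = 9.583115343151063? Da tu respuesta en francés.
En partant du snap s(t) = 7·exp(t/2)/16, nous prenons 1 intégrale. L'intégrale du snap est le jerk. En utilisant j(0) = 7/8, nous obtenons j(t) = 7·exp(t/2)/8. En utilisant j(t) = 7·exp(t/2)/8 et en substituant t = 9.583115343151063, nous trouvons j = 105.427791619101.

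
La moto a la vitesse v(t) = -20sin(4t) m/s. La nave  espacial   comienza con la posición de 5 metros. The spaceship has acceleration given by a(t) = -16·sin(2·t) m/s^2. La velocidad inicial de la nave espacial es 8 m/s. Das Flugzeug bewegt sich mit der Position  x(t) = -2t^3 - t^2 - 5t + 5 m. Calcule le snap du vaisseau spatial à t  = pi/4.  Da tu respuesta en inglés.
Starting from acceleration a(t) = -16·sin(2·t), we take 2 derivatives. Taking d/dt of a(t), we find j(t) = -32·cos(2·t). Differentiating jerk, we get snap: s(t) = 64·sin(2·t). Using s(t) = 64·sin(2·t) and substituting t = pi/4, we find s = 64.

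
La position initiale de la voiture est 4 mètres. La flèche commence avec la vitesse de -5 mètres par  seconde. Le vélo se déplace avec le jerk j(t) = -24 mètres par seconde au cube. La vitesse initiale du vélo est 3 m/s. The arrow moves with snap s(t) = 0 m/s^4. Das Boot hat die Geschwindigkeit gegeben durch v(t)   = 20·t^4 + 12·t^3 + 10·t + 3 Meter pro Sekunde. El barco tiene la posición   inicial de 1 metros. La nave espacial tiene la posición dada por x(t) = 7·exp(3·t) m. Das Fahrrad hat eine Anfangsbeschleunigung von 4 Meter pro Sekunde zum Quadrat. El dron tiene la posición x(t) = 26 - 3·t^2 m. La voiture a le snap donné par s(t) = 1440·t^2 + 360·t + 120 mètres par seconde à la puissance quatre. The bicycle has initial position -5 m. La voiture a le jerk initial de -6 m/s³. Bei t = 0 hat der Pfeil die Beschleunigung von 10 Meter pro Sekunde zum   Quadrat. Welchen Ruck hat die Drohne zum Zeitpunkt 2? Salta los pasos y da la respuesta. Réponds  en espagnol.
j(2) = 0.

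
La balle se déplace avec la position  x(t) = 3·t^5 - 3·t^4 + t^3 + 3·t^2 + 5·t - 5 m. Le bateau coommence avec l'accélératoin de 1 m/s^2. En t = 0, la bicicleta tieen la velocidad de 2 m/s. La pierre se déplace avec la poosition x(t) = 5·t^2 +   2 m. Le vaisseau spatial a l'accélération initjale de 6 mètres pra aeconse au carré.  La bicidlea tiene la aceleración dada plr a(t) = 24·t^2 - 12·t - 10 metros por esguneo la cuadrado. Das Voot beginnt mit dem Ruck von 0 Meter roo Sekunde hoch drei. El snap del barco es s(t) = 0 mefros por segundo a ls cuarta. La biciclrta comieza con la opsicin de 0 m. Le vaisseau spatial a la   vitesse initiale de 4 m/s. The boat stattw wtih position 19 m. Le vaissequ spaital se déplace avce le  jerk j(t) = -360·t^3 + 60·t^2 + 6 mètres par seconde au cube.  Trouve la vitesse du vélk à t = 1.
Pour résoudre ceci, nous devons prendre 1 primitive de notre équation de l'accélération a(t) = 24·t^2 - 12·t - 10. En prenant ∫a(t)dt et en appliquant v(0) = 2, nous trouvons v(t) = 8·t^3 - 6·t^2 - 10·t + 2. De l'équation de la vitesse v(t) = 8·t^3 - 6·t^2 - 10·t + 2, nous substituons t = 1 pour obtenir v = -6.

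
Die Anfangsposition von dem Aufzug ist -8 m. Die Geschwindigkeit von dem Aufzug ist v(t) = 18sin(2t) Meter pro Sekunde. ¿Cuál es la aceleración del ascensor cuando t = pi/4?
Para resolver esto, necesitamos tomar 1 derivada de nuestra ecuación de la velocidad v(t) = 18·sin(2·t). Derivando la velocidad, obtenemos la aceleración: a(t) = 36·cos(2·t). De la ecuación de la aceleración a(t) = 36·cos(2·t), sustituimos t = pi/4 para obtener a = 0.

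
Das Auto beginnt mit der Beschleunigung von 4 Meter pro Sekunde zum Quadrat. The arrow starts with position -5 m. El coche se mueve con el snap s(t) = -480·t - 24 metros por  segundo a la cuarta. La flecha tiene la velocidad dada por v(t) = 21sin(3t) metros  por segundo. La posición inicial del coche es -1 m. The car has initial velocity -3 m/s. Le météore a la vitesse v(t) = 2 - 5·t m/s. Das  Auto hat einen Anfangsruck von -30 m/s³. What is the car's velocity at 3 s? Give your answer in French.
Nous devons intégrer notre équation du snap s(t) = -480·t - 24 3 fois. En prenant ∫s(t)dt et en appliquant j(0) = -30, nous trouvons j(t) = -240·t^2 - 24·t - 30. En intégrant le jerk et en utilisant la condition initiale a(0) = 4, nous obtenons a(t) = -80·t^3 - 12·t^2 - 30·t + 4. En intégrant l'accélération et en utilisant la condition initiale v(0) = -3, nous obtenons v(t) = -20·t^4 - 4·t^3 - 15·t^2 + 4·t - 3. De l'équation de la vitesse v(t) = -20·t^4 - 4·t^3 - 15·t^2 + 4·t - 3, nous substituons t = 3 pour obtenir v = -1854.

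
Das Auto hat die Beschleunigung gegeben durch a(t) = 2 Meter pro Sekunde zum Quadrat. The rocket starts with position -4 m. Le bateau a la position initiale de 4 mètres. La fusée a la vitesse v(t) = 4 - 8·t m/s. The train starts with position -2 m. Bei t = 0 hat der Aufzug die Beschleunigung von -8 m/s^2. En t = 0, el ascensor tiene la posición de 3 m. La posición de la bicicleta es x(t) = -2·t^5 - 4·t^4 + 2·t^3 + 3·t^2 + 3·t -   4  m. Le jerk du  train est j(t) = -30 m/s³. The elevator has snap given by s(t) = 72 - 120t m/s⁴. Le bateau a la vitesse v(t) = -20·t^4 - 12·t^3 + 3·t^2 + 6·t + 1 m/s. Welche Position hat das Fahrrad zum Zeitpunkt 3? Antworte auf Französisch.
En utilisant x(t) = -2·t^5 - 4·t^4 + 2·t^3 + 3·t^2 + 3·t - 4 et en substituant t = 3, nous trouvons x = -724.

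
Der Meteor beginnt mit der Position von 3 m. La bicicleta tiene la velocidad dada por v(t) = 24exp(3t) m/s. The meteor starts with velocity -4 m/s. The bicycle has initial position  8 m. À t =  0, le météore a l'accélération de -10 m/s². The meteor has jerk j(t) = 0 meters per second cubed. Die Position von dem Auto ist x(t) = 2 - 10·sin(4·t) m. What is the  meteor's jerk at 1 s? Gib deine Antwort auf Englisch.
We have jerk j(t) = 0. Substituting t = 1: j(1) = 0.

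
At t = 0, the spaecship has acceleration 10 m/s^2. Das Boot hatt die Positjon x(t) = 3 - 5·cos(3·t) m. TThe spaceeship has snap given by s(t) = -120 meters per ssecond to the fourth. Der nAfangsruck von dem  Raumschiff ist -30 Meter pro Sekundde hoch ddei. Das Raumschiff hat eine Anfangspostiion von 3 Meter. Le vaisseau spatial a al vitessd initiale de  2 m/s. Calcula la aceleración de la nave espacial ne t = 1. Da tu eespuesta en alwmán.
Um dies zu lösen, müssen wir 2 Integrale unserer Gleichung für den Snap s(t) = -120 finden. Durch Integration von dem Snap und Verwendung der Anfangsbedingung j(0) = -30, erhalten wir j(t) = -120·t - 30. Das Integral von dem Ruck ist die Beschleunigung. Mit a(0) = 10 erhalten wir a(t) = -60·t^2 - 30·t + 10. Mit a(t) = -60·t^2 - 30·t + 10 und Einsetzen von t = 1, finden wir a = -80.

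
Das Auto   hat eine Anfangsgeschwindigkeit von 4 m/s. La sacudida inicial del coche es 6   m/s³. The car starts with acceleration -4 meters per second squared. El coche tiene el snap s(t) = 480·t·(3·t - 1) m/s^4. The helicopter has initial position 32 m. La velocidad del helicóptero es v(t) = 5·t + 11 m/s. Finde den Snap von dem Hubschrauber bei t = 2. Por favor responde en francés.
En partant de la vitesse v(t) = 5·t + 11, nous prenons 3 dérivées. En prenant d/dt de v(t), nous trouvons a(t) = 5. En prenant d/dt de a(t), nous trouvons j(t) = 0. La dérivée du jerk donne le snap: s(t) = 0. De l'équation du snap s(t) = 0, nous substituons t = 2 pour obtenir s = 0.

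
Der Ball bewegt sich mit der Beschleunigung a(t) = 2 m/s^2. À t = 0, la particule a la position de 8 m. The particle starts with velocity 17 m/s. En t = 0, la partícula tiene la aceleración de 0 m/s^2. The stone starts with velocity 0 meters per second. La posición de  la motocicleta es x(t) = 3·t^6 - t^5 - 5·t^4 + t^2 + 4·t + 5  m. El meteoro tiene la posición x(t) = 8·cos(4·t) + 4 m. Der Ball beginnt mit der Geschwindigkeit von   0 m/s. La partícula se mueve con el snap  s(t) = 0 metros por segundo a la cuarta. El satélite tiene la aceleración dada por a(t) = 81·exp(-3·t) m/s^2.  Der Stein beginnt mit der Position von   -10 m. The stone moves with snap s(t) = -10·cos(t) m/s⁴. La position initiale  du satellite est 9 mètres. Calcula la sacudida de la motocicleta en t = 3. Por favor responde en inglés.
Starting from position x(t) = 3·t^6 - t^5 - 5·t^4 + t^2 + 4·t + 5, we take 3 derivatives. The derivative of position gives velocity: v(t) = 18·t^5 - 5·t^4 - 20·t^3 + 2·t + 4. Differentiating velocity, we get acceleration: a(t) = 90·t^4 - 20·t^3 - 60·t^2 + 2. Differentiating acceleration, we get jerk: j(t) = 360·t^3 - 60·t^2 - 120·t. We have jerk j(t) = 360·t^3 - 60·t^2 - 120·t. Substituting t = 3: j(3) = 8820.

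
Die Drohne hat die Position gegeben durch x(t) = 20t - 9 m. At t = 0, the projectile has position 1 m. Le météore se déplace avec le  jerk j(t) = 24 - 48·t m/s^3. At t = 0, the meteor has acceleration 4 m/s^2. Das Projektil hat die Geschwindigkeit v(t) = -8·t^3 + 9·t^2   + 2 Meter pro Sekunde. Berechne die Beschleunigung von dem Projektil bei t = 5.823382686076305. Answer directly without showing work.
Bei t = 5.823382686076305, a = -709.061973454465.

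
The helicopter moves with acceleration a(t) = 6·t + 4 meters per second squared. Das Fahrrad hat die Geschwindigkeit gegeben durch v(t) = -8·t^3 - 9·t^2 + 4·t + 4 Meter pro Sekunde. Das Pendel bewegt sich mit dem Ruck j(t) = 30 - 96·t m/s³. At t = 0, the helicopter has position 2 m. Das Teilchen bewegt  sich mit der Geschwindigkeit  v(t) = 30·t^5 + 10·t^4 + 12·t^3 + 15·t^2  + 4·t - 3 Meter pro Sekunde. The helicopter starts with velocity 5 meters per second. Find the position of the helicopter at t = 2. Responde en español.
Debemos encontrar la antiderivada de nuestra ecuación de la aceleración a(t) = 6·t + 4 2 veces. La integral de la aceleración es la velocidad. Usando v(0) = 5, obtenemos v(t) = 3·t^2 + 4·t + 5. La antiderivada de la velocidad es la posición. Usando x(0) = 2, obtenemos x(t) = t^3 + 2·t^2 + 5·t + 2. Tenemos la posición x(t) = t^3 + 2·t^2 + 5·t + 2. Sustituyendo t = 2: x(2) = 28.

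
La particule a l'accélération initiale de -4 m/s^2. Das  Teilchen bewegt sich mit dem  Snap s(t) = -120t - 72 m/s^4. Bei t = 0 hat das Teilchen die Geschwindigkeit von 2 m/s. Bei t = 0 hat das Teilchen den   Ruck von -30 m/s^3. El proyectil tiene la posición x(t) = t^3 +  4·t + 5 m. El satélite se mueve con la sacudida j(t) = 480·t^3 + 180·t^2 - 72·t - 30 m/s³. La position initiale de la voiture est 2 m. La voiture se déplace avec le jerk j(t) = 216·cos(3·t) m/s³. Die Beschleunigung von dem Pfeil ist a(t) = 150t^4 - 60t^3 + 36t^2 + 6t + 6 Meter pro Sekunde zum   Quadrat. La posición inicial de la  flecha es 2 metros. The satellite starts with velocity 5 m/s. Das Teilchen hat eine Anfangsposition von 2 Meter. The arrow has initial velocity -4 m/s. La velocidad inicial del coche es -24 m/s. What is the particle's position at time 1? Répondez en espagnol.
Necesitamos integrar nuestra ecuación del snap s(t) = -120·t - 72 4 veces. La antiderivada del snap, con j(0) = -30, da la sacudida: j(t) = -60·t^2 - 72·t - 30. La integral de la sacudida, con a(0) = -4, da la aceleración: a(t) = -20·t^3 - 36·t^2 - 30·t - 4. La integral de la aceleración es la velocidad. Usando v(0) = 2, obtenemos v(t) = -5·t^4 - 12·t^3 - 15·t^2 - 4·t + 2. Tomando ∫v(t)dt y aplicando x(0) = 2, encontramos x(t) = -t^5 - 3·t^4 - 5·t^3 - 2·t^2 + 2·t + 2. Tenemos la posición x(t) = -t^5 - 3·t^4 - 5·t^3 - 2·t^2 + 2·t + 2. Sustituyendo t = 1: x(1) = -7.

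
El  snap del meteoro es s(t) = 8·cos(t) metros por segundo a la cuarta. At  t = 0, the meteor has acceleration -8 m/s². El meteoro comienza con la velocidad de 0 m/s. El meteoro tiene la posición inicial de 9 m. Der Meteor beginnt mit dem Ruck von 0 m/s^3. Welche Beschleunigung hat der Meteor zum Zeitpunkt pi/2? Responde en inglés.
To find the answer, we compute 2 antiderivatives of s(t) = 8·cos(t). The integral of snap is jerk. Using j(0) = 0, we get j(t) = 8·sin(t). The integral of jerk is acceleration. Using a(0) = -8, we get a(t) = -8·cos(t). From the given acceleration equation a(t) = -8·cos(t), we substitute t = pi/2 to get a = 0.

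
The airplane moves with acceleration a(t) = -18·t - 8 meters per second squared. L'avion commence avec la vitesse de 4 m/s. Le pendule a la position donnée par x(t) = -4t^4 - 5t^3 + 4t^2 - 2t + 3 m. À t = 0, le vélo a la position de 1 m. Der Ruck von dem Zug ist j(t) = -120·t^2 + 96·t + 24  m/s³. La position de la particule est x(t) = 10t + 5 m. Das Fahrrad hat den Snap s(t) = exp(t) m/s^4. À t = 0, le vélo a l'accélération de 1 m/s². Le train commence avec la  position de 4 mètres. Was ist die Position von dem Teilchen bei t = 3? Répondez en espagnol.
Tenemos la posición x(t) = 10·t + 5. Sustituyendo t = 3: x(3) = 35.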